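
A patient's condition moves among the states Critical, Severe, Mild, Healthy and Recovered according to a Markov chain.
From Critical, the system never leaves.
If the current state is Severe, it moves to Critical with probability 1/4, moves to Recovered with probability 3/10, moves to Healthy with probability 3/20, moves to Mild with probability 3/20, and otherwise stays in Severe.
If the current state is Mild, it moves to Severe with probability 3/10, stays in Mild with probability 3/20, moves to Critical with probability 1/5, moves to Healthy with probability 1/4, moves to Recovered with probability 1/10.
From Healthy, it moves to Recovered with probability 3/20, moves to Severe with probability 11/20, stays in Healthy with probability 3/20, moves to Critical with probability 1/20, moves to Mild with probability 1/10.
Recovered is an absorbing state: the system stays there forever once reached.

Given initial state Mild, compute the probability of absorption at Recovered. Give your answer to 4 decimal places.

Let h(s) be the probability of absorption at Recovered starting from transient state s. Then h(Recovered) = 1 and h(Critical) = 0. By first-step analysis:
h(Severe) = 0.25·0 + 0.15·h(Severe) + 0.15·h(Mild) + 0.15·h(Healthy) + 0.3·1
h(Mild) = 0.2·0 + 0.3·h(Severe) + 0.15·h(Mild) + 0.25·h(Healthy) + 0.1·1
h(Healthy) = 0.05·0 + 0.55·h(Severe) + 0.1·h(Mild) + 0.15·h(Healthy) + 0.15·1
Solving: h(Severe) = 0.5404, h(Mild) = 0.4797, h(Healthy) = 0.5826.
Starting from Mild, the probability is 0.4797.

0.4797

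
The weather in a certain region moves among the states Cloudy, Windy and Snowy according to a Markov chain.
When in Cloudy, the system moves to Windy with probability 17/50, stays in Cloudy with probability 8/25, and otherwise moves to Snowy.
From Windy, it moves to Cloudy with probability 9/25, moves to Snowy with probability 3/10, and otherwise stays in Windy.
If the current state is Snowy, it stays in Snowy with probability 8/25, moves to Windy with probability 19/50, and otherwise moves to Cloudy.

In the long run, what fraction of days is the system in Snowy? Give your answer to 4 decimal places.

Let the stationary distribution be π with π = πP and π_1 + π_2 + π_3 = 1.
π_1 = 0.32·π_1 + 0.36·π_2 + 0.3·π_3
π_2 = 0.34·π_1 + 0.34·π_2 + 0.38·π_3
Solving with the normalization constraint gives π = (0.3277, 0.3528, 0.3195).
So the stationary probability of Snowy is 0.3195.

0.3195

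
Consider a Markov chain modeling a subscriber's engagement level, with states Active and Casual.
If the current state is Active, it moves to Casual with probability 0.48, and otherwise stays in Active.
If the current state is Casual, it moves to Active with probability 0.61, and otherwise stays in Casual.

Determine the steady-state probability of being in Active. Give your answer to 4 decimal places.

0.5596

Let the stationary distribution be π with π = πP and π_1 + π_2 = 1.
π_1 = 0.52·π_1 + 0.61·π_2
Solving with the normalization constraint gives π = (0.5596, 0.4404).
So the stationary probability of Active is 0.5596.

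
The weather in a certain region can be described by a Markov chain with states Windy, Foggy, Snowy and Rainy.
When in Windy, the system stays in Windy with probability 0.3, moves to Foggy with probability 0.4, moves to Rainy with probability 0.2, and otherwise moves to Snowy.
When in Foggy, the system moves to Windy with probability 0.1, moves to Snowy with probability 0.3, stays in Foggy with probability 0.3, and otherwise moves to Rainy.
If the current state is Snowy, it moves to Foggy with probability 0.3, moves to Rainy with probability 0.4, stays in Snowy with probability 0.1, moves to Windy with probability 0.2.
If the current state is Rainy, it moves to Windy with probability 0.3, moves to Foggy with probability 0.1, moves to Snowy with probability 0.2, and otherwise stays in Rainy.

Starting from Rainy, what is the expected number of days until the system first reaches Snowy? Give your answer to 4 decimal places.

5.0888

Let t(s) be the expected number of days to first reach Snowy from state s, with t(Snowy) = 0. Conditioning on the first day:
t(Windy) = 1 + 0.3·t(Windy) + 0.4·t(Foggy) + 0.2·t(Rainy)
t(Foggy) = 1 + 0.1·t(Windy) + 0.3·t(Foggy) + 0.3·t(Rainy)
t(Rainy) = 1 + 0.3·t(Windy) + 0.1·t(Foggy) + 0.4·t(Rainy)
Solving: t(Windy) = 5.3846, t(Foggy) = 4.3787, t(Rainy) = 5.0888.
Expected days from Rainy to Snowy: 5.0888.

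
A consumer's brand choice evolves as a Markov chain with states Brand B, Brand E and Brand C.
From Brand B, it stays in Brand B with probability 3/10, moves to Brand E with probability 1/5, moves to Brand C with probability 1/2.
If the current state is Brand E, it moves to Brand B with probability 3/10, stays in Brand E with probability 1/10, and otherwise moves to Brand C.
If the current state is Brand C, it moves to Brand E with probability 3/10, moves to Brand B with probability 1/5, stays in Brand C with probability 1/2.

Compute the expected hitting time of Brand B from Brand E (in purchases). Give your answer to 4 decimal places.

4.0741

Let t(s) be the expected number of purchases to first reach Brand B from state s, with t(Brand B) = 0. Conditioning on the first purchase:
t(Brand E) = 1 + 0.1·t(Brand E) + 0.6·t(Brand C)
t(Brand C) = 1 + 0.3·t(Brand E) + 0.5·t(Brand C)
Solving: t(Brand E) = 4.0741, t(Brand C) = 4.4444.
Expected purchases from Brand E to Brand B: 4.0741.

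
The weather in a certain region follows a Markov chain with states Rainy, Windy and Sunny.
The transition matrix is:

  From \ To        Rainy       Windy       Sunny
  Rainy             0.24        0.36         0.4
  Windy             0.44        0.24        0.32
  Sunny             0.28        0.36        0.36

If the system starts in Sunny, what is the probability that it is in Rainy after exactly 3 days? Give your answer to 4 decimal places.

Propagate the distribution vector 3 days from Sunny.
After 0 days: (0.0000, 0.0000, 1.0000)
After 1 day: (0.2800, 0.3600, 0.3600)
After 2 days: (0.3264, 0.3168, 0.3568)
After 3 days: (0.3176, 0.3220, 0.3604)
P(in Rainy after 3 days) = 0.3176

0.3176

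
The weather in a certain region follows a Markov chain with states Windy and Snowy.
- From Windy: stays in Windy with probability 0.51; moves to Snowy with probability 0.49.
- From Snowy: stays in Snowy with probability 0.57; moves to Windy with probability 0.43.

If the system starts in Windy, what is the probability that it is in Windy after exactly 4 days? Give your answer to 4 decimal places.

0.4674

Propagate the distribution vector 4 days from Windy.
After 0 days: (1.0000, 0.0000)
After 1 day: (0.5100, 0.4900)
After 2 days: (0.4708, 0.5292)
After 3 days: (0.4677, 0.5323)
After 4 days: (0.4674, 0.5326)
P(in Windy after 4 days) = 0.4674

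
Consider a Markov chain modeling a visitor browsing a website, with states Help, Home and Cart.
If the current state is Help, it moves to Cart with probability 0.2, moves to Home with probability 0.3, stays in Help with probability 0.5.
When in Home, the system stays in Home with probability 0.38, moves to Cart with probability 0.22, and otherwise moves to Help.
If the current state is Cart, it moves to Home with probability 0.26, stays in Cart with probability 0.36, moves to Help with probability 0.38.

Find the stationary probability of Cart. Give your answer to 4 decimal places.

Let the stationary distribution be π with π = πP and π_1 + π_2 + π_3 = 1.
π_1 = 0.5·π_1 + 0.4·π_2 + 0.38·π_3
π_2 = 0.3·π_1 + 0.38·π_2 + 0.26·π_3
Solving with the normalization constraint gives π = (0.4390, 0.3154, 0.2456).
So the stationary probability of Cart is 0.2456.

0.2456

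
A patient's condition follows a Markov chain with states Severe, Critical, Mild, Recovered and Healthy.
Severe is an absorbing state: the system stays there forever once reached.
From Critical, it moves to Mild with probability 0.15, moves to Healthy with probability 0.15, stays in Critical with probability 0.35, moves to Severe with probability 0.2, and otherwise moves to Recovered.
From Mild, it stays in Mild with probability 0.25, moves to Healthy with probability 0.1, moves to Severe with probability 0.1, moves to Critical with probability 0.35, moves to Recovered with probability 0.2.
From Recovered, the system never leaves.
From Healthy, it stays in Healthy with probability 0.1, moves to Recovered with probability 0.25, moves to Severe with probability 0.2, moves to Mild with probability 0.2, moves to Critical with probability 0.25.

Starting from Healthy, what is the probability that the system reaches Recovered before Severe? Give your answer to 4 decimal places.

Let h(s) be the probability of absorption at Recovered starting from transient state s. Then h(Recovered) = 1 and h(Severe) = 0. By first-step analysis:
h(Critical) = 0.2·0 + 0.35·h(Critical) + 0.15·h(Mild) + 0.15·1 + 0.15·h(Healthy)
h(Mild) = 0.1·0 + 0.35·h(Critical) + 0.25·h(Mild) + 0.2·1 + 0.1·h(Healthy)
h(Healthy) = 0.2·0 + 0.25·h(Critical) + 0.2·h(Mild) + 0.25·1 + 0.1·h(Healthy)
Solving: h(Critical) = 0.4853, h(Mild) = 0.5649, h(Healthy) = 0.5381.
Starting from Healthy, the probability is 0.5381.

0.5381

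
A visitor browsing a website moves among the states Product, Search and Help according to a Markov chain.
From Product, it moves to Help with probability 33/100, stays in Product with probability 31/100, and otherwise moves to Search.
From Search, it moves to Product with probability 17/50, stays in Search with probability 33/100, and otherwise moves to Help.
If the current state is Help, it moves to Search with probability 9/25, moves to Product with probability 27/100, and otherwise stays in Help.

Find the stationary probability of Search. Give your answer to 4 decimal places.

0.3495

Let the stationary distribution be π with π = πP and π_1 + π_2 + π_3 = 1.
π_1 = 0.31·π_1 + 0.34·π_2 + 0.27·π_3
π_2 = 0.36·π_1 + 0.33·π_2 + 0.36·π_3
Solving with the normalization constraint gives π = (0.3067, 0.3495, 0.3438).
So the stationary probability of Search is 0.3495.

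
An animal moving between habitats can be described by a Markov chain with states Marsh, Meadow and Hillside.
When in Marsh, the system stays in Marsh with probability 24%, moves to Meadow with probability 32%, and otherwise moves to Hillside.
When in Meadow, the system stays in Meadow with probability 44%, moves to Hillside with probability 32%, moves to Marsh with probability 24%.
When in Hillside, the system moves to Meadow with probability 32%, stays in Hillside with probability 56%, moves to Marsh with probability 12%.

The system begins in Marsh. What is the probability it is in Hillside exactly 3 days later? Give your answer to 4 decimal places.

0.4515

Propagate the distribution vector 3 days from Marsh.
After 0 days: (1.0000, 0.0000, 0.0000)
After 1 day: (0.2400, 0.3200, 0.4400)
After 2 days: (0.1872, 0.3584, 0.4544)
After 3 days: (0.1855, 0.3630, 0.4515)
P(in Hillside after 3 days) = 0.4515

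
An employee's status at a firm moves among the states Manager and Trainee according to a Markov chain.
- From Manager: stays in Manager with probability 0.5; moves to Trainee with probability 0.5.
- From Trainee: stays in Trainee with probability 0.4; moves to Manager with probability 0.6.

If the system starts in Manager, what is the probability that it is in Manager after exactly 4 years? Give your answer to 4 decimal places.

0.5455

Propagate the distribution vector 4 years from Manager.
After 0 years: (1.0000, 0.0000)
After 1 year: (0.5000, 0.5000)
After 2 years: (0.5500, 0.4500)
After 3 years: (0.5450, 0.4550)
After 4 years: (0.5455, 0.4545)
P(in Manager after 4 years) = 0.5455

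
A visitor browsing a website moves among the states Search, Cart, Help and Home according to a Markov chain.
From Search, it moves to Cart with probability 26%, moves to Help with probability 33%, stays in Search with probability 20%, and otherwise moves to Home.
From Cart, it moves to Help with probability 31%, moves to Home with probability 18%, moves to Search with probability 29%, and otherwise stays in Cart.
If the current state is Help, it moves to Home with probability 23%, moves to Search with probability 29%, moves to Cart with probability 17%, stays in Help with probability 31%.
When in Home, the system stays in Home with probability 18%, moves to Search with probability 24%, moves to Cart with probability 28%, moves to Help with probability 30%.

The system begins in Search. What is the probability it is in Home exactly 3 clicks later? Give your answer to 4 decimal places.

Propagate the distribution vector 3 clicks from Search.
After 0 clicks: (1.0000, 0.0000, 0.0000, 0.0000)
After 1 click: (0.2000, 0.2600, 0.3300, 0.2100)
After 2 clicks: (0.2615, 0.2241, 0.3119, 0.2025)
After 3 clicks: (0.2563, 0.2270, 0.3132, 0.2034)
P(in Home after 3 clicks) = 0.2034

0.2034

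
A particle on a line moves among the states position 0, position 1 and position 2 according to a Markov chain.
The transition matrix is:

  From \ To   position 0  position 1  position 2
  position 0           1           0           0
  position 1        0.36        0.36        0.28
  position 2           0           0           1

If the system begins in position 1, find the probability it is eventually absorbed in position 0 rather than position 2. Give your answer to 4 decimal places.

Let h(s) be the probability of absorption at position 0 starting from transient state s. Then h(position 0) = 1 and h(position 2) = 0. By first-step analysis:
h(position 1) = 0.36·1 + 0.36·h(position 1) + 0.28·0
Solving: h(position 1) = 0.5625.
Starting from position 1, the probability is 0.5625.

0.5625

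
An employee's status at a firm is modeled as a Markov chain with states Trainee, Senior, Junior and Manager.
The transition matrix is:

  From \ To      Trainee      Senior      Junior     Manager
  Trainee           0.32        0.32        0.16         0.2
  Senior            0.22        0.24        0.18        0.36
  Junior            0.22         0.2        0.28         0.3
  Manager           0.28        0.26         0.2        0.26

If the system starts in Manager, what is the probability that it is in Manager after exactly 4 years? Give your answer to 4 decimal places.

Propagate the distribution vector 4 years from Manager.
After 0 years: (0.0000, 0.0000, 0.0000, 1.0000)
After 1 year: (0.2800, 0.2600, 0.2000, 0.2600)
After 2 years: (0.2636, 0.2596, 0.1996, 0.2772)
After 3 years: (0.2630, 0.2586, 0.2002, 0.2781)
After 4 years: (0.2630, 0.2586, 0.2003, 0.2781)
P(in Manager after 4 years) = 0.2781

0.2781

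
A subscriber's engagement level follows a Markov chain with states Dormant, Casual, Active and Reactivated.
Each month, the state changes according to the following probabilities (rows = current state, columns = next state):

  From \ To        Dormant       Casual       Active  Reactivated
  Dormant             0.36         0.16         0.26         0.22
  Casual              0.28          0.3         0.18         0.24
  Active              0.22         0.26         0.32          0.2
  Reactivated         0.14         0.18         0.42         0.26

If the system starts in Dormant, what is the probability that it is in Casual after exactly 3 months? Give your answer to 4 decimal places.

0.2241

Propagate the distribution vector 3 months from Dormant.
After 0 months: (1.0000, 0.0000, 0.0000, 0.0000)
After 1 month: (0.3600, 0.1600, 0.2600, 0.2200)
After 2 months: (0.2624, 0.2128, 0.2980, 0.2268)
After 3 months: (0.2514, 0.2241, 0.2971, 0.2274)
P(in Casual after 3 months) = 0.2241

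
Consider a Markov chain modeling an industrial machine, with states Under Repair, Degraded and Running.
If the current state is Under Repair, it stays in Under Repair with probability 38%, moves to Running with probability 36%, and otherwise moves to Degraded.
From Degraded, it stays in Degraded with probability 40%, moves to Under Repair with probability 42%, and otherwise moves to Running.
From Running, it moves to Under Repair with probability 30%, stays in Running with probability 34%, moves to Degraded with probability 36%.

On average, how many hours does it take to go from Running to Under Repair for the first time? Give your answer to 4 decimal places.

Let t(s) be the expected number of hours to first reach Under Repair from state s, with t(Under Repair) = 0. Conditioning on the first hour:
t(Degraded) = 1 + 0.4·t(Degraded) + 0.18·t(Running)
t(Running) = 1 + 0.36·t(Degraded) + 0.34·t(Running)
Solving: t(Degraded) = 2.5362, t(Running) = 2.8986.
Expected hours from Running to Under Repair: 2.8986.

2.8986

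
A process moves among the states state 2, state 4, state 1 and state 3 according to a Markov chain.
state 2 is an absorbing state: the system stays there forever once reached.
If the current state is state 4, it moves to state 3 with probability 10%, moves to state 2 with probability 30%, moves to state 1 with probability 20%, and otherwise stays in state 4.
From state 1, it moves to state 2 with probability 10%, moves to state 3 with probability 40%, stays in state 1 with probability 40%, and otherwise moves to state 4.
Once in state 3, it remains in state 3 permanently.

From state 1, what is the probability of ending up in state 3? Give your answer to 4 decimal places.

0.7353

Let h(s) be the probability of absorption at state 3 starting from transient state s. Then h(state 3) = 1 and h(state 2) = 0. By first-step analysis:
h(state 4) = 0.3·0 + 0.4·h(state 4) + 0.2·h(state 1) + 0.1·1
h(state 1) = 0.1·0 + 0.1·h(state 4) + 0.4·h(state 1) + 0.4·1
Solving: h(state 4) = 0.4118, h(state 1) = 0.7353.
Starting from state 1, the probability is 0.7353.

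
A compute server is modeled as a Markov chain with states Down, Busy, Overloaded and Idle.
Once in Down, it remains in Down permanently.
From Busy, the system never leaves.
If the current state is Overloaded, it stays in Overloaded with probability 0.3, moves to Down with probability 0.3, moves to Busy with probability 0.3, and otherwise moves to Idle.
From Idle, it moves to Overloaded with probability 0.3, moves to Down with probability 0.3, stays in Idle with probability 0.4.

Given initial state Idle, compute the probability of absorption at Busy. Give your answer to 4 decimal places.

0.2308

Let h(s) be the probability of absorption at Busy starting from transient state s. Then h(Busy) = 1 and h(Down) = 0. By first-step analysis:
h(Overloaded) = 0.3·0 + 0.3·1 + 0.3·h(Overloaded) + 0.1·h(Idle)
h(Idle) = 0.3·0 + 0.3·h(Overloaded) + 0.4·h(Idle)
Solving: h(Overloaded) = 0.4615, h(Idle) = 0.2308.
Starting from Idle, the probability is 0.2308.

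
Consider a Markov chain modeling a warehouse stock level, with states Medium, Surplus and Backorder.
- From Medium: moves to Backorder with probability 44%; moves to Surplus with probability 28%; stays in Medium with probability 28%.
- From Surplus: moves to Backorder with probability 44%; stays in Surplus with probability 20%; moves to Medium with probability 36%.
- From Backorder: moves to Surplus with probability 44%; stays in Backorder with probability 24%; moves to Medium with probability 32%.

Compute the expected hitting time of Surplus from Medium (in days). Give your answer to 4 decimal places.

2.9528

Let t(s) be the expected number of days to first reach Surplus from state s, with t(Surplus) = 0. Conditioning on the first day:
t(Medium) = 1 + 0.28·t(Medium) + 0.44·t(Backorder)
t(Backorder) = 1 + 0.32·t(Medium) + 0.24·t(Backorder)
Solving: t(Medium) = 2.9528, t(Backorder) = 2.5591.
Expected days from Medium to Surplus: 2.9528.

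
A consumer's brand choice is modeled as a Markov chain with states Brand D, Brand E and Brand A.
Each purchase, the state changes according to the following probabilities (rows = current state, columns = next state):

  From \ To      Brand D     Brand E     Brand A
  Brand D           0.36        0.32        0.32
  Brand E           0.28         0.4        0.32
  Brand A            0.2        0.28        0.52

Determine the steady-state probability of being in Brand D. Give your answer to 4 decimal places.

0.2696

Let the stationary distribution be π with π = πP and π_1 + π_2 + π_3 = 1.
π_1 = 0.36·π_1 + 0.28·π_2 + 0.2·π_3
π_2 = 0.32·π_1 + 0.4·π_2 + 0.28·π_3
Solving with the normalization constraint gives π = (0.2696, 0.3304, 0.4000).
So the stationary probability of Brand D is 0.2696.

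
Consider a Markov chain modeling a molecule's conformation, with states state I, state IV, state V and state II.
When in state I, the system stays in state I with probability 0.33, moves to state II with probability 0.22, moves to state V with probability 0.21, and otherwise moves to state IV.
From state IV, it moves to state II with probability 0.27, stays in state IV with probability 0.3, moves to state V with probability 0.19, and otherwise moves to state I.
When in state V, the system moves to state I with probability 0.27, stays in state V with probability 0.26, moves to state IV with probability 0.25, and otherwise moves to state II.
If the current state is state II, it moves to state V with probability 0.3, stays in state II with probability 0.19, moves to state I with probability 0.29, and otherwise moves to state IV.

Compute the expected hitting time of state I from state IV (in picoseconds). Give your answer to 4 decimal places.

Let t(s) be the expected number of picoseconds to first reach state I from state s, with t(state I) = 0. Conditioning on the first picosecond:
t(state IV) = 1 + 0.3·t(state IV) + 0.19·t(state V) + 0.27·t(state II)
t(state V) = 1 + 0.25·t(state IV) + 0.26·t(state V) + 0.22·t(state II)
t(state II) = 1 + 0.22·t(state IV) + 0.3·t(state V) + 0.19·t(state II)
Solving: t(state IV) = 3.8619, t(state V) = 3.7476, t(state II) = 3.6715.
Expected picoseconds from state IV to state I: 3.8619.

3.8619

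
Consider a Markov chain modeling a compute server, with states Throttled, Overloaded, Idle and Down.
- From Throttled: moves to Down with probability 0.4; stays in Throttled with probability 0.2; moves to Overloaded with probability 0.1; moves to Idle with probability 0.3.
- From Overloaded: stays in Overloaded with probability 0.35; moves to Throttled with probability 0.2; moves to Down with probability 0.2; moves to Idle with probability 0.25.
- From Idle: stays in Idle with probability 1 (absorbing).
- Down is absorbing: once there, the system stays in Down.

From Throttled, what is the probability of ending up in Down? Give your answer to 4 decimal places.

Let h(s) be the probability of absorption at Down starting from transient state s. Then h(Down) = 1 and h(Idle) = 0. By first-step analysis:
h(Throttled) = 0.2·h(Throttled) + 0.1·h(Overloaded) + 0.3·0 + 0.4·1
h(Overloaded) = 0.2·h(Throttled) + 0.35·h(Overloaded) + 0.25·0 + 0.2·1
Solving: h(Throttled) = 0.5600, h(Overloaded) = 0.4800.
Starting from Throttled, the probability is 0.5600.

0.5600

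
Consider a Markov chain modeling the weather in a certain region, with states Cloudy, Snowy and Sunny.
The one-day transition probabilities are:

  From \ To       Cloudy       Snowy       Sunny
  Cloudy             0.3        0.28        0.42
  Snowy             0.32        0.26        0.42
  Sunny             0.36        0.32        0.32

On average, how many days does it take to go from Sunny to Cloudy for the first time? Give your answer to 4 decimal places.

Let t(s) be the expected number of days to first reach Cloudy from state s, with t(Cloudy) = 0. Conditioning on the first day:
t(Snowy) = 1 + 0.26·t(Snowy) + 0.42·t(Sunny)
t(Sunny) = 1 + 0.32·t(Snowy) + 0.32·t(Sunny)
Solving: t(Snowy) = 2.9826, t(Sunny) = 2.8742.
Expected days from Sunny to Cloudy: 2.8742.

2.8742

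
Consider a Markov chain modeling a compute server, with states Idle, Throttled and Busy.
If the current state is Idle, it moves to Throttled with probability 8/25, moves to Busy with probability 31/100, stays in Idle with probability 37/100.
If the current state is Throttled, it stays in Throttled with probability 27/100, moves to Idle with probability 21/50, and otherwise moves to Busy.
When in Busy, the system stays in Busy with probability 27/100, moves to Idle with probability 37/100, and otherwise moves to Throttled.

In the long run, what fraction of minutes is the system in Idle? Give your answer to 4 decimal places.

0.3858

Let the stationary distribution be π with π = πP and π_1 + π_2 + π_3 = 1.
π_1 = 0.37·π_1 + 0.42·π_2 + 0.37·π_3
π_2 = 0.32·π_1 + 0.27·π_2 + 0.36·π_3
Solving with the normalization constraint gives π = (0.3858, 0.3161, 0.2981).
So the stationary probability of Idle is 0.3858.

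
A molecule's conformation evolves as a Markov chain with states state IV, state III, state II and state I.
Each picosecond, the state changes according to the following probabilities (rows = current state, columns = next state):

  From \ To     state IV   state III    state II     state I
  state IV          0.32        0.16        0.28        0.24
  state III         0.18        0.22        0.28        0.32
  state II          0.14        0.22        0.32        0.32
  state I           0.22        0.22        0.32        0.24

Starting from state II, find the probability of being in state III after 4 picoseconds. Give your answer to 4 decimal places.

Propagate the distribution vector 4 picoseconds from state II.
After 0 picoseconds: (0.0000, 0.0000, 1.0000, 0.0000)
After 1 picosecond: (0.1400, 0.2200, 0.3200, 0.3200)
After 2 picoseconds: (0.1996, 0.2116, 0.3056, 0.2832)
After 3 picoseconds: (0.2070, 0.2080, 0.3036, 0.2814)
After 4 picoseconds: (0.2081, 0.2076, 0.3034, 0.2809)
P(in state III after 4 picoseconds) = 0.2076

0.2076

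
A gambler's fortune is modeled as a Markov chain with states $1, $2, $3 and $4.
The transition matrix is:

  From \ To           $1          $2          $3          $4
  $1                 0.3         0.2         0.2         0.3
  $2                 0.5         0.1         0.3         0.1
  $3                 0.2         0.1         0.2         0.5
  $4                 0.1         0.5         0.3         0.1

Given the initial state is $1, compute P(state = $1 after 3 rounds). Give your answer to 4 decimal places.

Propagate the distribution vector 3 rounds from $1.
After 0 rounds: (1.0000, 0.0000, 0.0000, 0.0000)
After 1 round: (0.3000, 0.2000, 0.2000, 0.3000)
After 2 rounds: (0.2600, 0.2500, 0.2500, 0.2400)
After 3 rounds: (0.2770, 0.2220, 0.2490, 0.2520)
P(in $1 after 3 rounds) = 0.2770

0.2770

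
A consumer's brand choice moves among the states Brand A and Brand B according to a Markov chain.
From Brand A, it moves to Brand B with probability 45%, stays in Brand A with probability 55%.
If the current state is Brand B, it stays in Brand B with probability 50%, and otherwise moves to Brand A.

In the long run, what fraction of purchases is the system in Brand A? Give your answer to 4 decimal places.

0.5263

Let the stationary distribution be π with π = πP and π_1 + π_2 = 1.
π_1 = 0.55·π_1 + 0.5·π_2
Solving with the normalization constraint gives π = (0.5263, 0.4737).
So the stationary probability of Brand A is 0.5263.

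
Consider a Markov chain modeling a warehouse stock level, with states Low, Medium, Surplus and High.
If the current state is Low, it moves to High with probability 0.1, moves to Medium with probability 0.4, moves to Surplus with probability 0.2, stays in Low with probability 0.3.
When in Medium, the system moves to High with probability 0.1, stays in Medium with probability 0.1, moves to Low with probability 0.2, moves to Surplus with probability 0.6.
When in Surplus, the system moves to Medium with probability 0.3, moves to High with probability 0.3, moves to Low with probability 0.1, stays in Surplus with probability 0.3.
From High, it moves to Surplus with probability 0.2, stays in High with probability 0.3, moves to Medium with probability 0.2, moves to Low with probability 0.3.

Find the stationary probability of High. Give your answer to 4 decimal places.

Let the stationary distribution be π with π = πP and π_1 + π_2 + π_3 + π_4 = 1.
π_1 = 0.3·π_1 + 0.2·π_2 + 0.1·π_3 + 0.3·π_4
π_2 = 0.4·π_1 + 0.1·π_2 + 0.3·π_3 + 0.2·π_4
π_3 = 0.2·π_1 + 0.6·π_2 + 0.3·π_3 + 0.2·π_4
Solving with the normalization constraint gives π = (0.2083, 0.2500, 0.3333, 0.2083).
So the stationary probability of High is 0.2083.

0.2083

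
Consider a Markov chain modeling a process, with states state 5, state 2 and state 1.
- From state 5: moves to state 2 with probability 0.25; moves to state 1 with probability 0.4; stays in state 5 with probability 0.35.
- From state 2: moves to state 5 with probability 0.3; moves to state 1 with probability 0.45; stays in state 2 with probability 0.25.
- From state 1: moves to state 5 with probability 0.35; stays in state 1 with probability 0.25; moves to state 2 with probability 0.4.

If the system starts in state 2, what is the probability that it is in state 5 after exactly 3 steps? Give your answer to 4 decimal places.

0.3341

Propagate the distribution vector 3 steps from state 2.
After 0 steps: (0.0000, 1.0000, 0.0000)
After 1 step: (0.3000, 0.2500, 0.4500)
After 2 steps: (0.3375, 0.3175, 0.3450)
After 3 steps: (0.3341, 0.3018, 0.3641)
P(in state 5 after 3 steps) = 0.3341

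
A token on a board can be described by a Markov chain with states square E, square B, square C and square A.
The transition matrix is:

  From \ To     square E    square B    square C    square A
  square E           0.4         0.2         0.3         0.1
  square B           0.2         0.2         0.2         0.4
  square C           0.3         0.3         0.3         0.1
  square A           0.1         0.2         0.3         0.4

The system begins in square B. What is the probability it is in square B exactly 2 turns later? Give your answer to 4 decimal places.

Propagate the distribution vector 2 turns from square B.
After 0 turns: (0.0000, 1.0000, 0.0000, 0.0000)
After 1 turn: (0.2000, 0.2000, 0.2000, 0.4000)
After 2 turns: (0.2200, 0.2200, 0.2800, 0.2800)
P(in square B after 2 turns) = 0.2200

0.2200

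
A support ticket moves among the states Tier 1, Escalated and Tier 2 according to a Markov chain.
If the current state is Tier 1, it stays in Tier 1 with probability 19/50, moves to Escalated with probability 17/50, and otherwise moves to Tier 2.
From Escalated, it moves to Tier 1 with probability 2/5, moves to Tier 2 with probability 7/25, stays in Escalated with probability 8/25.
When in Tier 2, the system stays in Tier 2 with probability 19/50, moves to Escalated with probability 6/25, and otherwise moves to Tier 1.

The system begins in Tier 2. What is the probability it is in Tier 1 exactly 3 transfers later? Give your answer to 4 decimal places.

Propagate the distribution vector 3 transfers from Tier 2.
After 0 transfers: (0.0000, 0.0000, 1.0000)
After 1 transfer: (0.3800, 0.2400, 0.3800)
After 2 transfers: (0.3848, 0.2972, 0.3180)
After 3 transfers: (0.3859, 0.3023, 0.3118)
P(in Tier 1 after 3 transfers) = 0.3859

0.3859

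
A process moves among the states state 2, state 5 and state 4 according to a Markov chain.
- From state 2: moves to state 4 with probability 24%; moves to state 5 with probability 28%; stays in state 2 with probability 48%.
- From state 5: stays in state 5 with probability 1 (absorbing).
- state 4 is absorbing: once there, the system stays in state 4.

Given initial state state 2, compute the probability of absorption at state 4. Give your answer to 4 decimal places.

Let h(s) be the probability of absorption at state 4 starting from transient state s. Then h(state 4) = 1 and h(state 5) = 0. By first-step analysis:
h(state 2) = 0.48·h(state 2) + 0.28·0 + 0.24·1
Solving: h(state 2) = 0.4615.
Starting from state 2, the probability is 0.4615.

0.4615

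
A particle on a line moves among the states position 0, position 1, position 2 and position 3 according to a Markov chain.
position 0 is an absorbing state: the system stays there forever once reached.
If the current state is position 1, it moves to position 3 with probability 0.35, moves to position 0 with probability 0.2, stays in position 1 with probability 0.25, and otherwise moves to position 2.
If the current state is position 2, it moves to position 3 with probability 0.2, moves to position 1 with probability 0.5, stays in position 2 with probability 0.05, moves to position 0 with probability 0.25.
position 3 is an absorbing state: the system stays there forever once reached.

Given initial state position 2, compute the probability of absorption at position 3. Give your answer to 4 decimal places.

Let h(s) be the probability of absorption at position 3 starting from transient state s. Then h(position 3) = 1 and h(position 0) = 0. By first-step analysis:
h(position 1) = 0.2·0 + 0.25·h(position 1) + 0.2·h(position 2) + 0.35·1
h(position 2) = 0.25·0 + 0.5·h(position 1) + 0.05·h(position 2) + 0.2·1
Solving: h(position 1) = 0.6082, h(position 2) = 0.5306.
Starting from position 2, the probability is 0.5306.

0.5306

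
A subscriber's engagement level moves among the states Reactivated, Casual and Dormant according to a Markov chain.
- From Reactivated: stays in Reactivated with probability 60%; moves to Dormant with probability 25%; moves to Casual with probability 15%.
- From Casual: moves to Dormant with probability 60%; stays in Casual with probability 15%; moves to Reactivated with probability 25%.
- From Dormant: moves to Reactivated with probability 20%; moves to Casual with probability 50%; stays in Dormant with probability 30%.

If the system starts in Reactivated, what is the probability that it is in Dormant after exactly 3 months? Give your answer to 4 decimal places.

Propagate the distribution vector 3 months from Reactivated.
After 0 months: (1.0000, 0.0000, 0.0000)
After 1 month: (0.6000, 0.1500, 0.2500)
After 2 months: (0.4475, 0.2375, 0.3150)
After 3 months: (0.3909, 0.2603, 0.3489)
P(in Dormant after 3 months) = 0.3489

0.3489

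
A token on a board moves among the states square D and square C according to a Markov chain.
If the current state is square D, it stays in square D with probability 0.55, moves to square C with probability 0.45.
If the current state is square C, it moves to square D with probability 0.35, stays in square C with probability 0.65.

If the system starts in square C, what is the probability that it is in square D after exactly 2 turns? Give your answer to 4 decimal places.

0.4200

Sum over the intermediate state after 1 turn:
P = P(square C→square D)·P(square D→square D) + P(square C→square C)·P(square C→square D)
  = 0.35×0.55 + 0.65×0.35
  = 0.1925 + 0.2275 = 0.4200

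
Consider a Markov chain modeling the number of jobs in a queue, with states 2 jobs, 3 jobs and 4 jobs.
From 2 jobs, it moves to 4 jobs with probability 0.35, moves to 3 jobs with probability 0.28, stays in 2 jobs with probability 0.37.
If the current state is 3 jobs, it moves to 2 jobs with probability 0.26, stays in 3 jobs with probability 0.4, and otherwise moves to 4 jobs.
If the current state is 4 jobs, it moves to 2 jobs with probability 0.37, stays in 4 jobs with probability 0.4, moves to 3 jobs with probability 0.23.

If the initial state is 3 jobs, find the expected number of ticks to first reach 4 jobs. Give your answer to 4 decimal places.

Let t(s) be the expected number of ticks to first reach 4 jobs from state s, with t(4 jobs) = 0. Conditioning on the first tick:
t(2 jobs) = 1 + 0.37·t(2 jobs) + 0.28·t(3 jobs)
t(3 jobs) = 1 + 0.26·t(2 jobs) + 0.4·t(3 jobs)
Solving: t(2 jobs) = 2.8834, t(3 jobs) = 2.9161.
Expected ticks from 3 jobs to 4 jobs: 2.9161.

2.9161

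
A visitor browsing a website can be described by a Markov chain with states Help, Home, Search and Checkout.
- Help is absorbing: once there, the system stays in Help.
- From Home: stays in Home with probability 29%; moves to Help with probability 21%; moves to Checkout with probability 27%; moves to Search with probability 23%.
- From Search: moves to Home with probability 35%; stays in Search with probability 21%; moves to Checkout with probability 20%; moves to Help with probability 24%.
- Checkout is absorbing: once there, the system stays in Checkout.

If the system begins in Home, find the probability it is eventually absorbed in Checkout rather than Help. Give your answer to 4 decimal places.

Let h(s) be the probability of absorption at Checkout starting from transient state s. Then h(Checkout) = 1 and h(Help) = 0. By first-step analysis:
h(Home) = 0.21·0 + 0.29·h(Home) + 0.23·h(Search) + 0.27·1
h(Search) = 0.24·0 + 0.35·h(Home) + 0.21·h(Search) + 0.2·1
Solving: h(Home) = 0.5398, h(Search) = 0.4923.
Starting from Home, the probability is 0.5398.

0.5398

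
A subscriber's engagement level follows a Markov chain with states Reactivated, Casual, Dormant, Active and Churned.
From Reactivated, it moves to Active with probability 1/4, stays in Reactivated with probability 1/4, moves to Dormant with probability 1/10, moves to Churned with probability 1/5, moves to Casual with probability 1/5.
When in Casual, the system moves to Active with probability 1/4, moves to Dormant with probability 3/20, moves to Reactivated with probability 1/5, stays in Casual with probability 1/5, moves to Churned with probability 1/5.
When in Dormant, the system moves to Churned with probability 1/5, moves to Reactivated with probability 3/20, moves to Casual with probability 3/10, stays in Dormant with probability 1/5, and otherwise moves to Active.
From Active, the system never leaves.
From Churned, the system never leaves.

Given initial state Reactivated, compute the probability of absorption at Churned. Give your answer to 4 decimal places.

Let h(s) be the probability of absorption at Churned starting from transient state s. Then h(Churned) = 1 and h(Active) = 0. By first-step analysis:
h(Reactivated) = 0.25·h(Reactivated) + 0.2·h(Casual) + 0.1·h(Dormant) + 0.25·0 + 0.2·1
h(Casual) = 0.2·h(Reactivated) + 0.2·h(Casual) + 0.15·h(Dormant) + 0.25·0 + 0.2·1
h(Dormant) = 0.15·h(Reactivated) + 0.3·h(Casual) + 0.2·h(Dormant) + 0.15·0 + 0.2·1
Solving: h(Reactivated) = 0.4569, h(Casual) = 0.4595, h(Dormant) = 0.5080.
Starting from Reactivated, the probability is 0.4569.

0.4569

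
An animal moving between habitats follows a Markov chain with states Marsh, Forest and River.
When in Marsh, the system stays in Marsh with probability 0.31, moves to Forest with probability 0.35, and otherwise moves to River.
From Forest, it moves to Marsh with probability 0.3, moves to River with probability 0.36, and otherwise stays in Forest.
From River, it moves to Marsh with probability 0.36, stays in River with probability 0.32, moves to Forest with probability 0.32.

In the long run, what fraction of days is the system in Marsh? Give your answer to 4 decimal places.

Let the stationary distribution be π with π = πP and π_1 + π_2 + π_3 = 1.
π_1 = 0.31·π_1 + 0.3·π_2 + 0.36·π_3
π_2 = 0.35·π_1 + 0.34·π_2 + 0.32·π_3
Solving with the normalization constraint gives π = (0.3236, 0.3364, 0.3399).
So the stationary probability of Marsh is 0.3236.

0.3236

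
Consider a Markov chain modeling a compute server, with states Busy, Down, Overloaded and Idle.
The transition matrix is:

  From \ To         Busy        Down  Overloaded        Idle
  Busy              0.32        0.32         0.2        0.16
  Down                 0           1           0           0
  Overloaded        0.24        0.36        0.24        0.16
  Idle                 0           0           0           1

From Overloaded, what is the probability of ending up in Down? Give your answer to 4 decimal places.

Let h(s) be the probability of absorption at Down starting from transient state s. Then h(Down) = 1 and h(Idle) = 0. By first-step analysis:
h(Busy) = 0.32·h(Busy) + 0.32·1 + 0.2·h(Overloaded) + 0.16·0
h(Overloaded) = 0.24·h(Busy) + 0.36·1 + 0.24·h(Overloaded) + 0.16·0
Solving: h(Busy) = 0.6724, h(Overloaded) = 0.6860.
Starting from Overloaded, the probability is 0.6860.

0.6860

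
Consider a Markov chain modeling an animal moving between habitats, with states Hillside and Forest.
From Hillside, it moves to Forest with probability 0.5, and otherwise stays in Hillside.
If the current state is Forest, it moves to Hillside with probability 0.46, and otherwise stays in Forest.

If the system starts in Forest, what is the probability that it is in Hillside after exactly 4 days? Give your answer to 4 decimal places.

Propagate the distribution vector 4 days from Forest.
After 0 days: (0.0000, 1.0000)
After 1 day: (0.4600, 0.5400)
After 2 days: (0.4784, 0.5216)
After 3 days: (0.4791, 0.5209)
After 4 days: (0.4792, 0.5208)
P(in Hillside after 4 days) = 0.4792

0.4792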